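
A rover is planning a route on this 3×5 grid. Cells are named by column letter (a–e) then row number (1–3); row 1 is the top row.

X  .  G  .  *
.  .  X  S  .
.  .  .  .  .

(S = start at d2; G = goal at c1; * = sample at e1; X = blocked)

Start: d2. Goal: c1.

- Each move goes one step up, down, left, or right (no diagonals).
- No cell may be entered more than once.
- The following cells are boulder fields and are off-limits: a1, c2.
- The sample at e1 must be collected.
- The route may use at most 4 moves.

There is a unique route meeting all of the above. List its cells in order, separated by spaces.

The budget equals the shortest possible length, so every move has to be on a shortest route through the required cells.
Route from d2: right 1 to e2, up 1 to e1, left 2 to c1 — 4 moves in all.
Check: all required cells visited; 4 ≤ 4 moves.

d2 e2 e1 d1 c1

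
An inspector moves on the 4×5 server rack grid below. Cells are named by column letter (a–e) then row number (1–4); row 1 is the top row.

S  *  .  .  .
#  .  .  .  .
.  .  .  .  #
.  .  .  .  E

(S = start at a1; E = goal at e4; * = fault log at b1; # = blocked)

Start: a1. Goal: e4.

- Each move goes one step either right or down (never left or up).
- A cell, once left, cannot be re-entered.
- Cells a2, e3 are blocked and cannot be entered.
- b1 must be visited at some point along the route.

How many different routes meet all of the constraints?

A right/down-only route from a1 to e4 makes exactly 3 down-moves and 4 right-moves in some order.
With no other constraints that would be C(7,3) = 35 routes.
Split at b1 and multiply the segment counts (each segment already excludes blocked cells): a1→b1: 1; b1→e4: 10; product = 10.
That gives 10 routes.

10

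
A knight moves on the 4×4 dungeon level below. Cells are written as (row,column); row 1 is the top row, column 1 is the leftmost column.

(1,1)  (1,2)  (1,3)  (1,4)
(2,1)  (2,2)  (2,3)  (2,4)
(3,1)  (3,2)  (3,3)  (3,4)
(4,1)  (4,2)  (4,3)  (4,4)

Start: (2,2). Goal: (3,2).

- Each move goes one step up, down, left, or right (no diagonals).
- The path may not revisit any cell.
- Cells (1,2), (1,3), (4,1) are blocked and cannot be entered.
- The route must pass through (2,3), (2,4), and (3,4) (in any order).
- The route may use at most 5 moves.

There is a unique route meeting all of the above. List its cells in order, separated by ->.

The 5-move cap with required stops at (2,3), (2,4), (3,4) leaves no slack for detours.
Route from (2,2): right 2 to (2,4), down 1 to (3,4), left 2 to (3,2) — 5 moves in all.
Check: all required cells visited; 5 ≤ 5 moves.

(2,2) -> (2,3) -> (2,4) -> (3,4) -> (3,3) -> (3,2)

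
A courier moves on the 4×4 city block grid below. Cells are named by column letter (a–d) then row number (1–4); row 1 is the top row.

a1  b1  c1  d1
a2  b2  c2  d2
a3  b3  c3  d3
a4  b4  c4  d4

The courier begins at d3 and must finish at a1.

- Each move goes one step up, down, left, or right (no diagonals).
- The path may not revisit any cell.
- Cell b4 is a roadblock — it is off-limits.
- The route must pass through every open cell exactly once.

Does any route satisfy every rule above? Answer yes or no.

Cell a4 has only one open neighbour but is neither the start nor the goal, so a Hamiltonian route would have to both enter and leave it through the same neighbour — impossible without revisiting.

no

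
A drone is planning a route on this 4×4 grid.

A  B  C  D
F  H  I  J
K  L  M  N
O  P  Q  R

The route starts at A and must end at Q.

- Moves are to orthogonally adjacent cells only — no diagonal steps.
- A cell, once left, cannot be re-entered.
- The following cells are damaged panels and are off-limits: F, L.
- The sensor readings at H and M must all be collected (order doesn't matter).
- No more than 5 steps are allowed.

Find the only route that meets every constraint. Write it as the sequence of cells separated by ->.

A -> B -> H -> I -> M -> Q

The 5-move cap with required stops at H, M leaves no slack for detours.
Route from A: right to B, down to H, right to I, 2× down (reaching Q) — 5 moves in all.
Check: all required cells visited; 5 ≤ 5 moves.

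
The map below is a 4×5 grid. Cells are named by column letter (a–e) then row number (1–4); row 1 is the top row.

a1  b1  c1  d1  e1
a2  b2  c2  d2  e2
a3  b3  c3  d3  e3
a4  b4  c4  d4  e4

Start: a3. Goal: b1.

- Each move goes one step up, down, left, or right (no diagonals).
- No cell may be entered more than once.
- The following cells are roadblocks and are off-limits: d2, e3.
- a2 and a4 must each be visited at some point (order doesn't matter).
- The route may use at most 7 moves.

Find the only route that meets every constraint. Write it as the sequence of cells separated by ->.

a3 -> a4 -> b4 -> b3 -> b2 -> a2 -> a1 -> b1

The 7-move cap with required stops at a2, a4 leaves no slack for detours.
Route from a3: down 1 to a4, right 1 to b4, up 2 to b2, left 1 to a2, up 1 to a1, right 1 to b1 — 7 moves in all.
Check: all required cells visited; 7 ≤ 7 moves.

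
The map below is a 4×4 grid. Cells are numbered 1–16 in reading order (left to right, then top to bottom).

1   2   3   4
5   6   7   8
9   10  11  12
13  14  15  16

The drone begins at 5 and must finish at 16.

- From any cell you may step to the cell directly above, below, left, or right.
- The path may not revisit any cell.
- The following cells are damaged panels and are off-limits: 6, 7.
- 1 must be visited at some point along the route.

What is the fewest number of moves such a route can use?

Any route passes through 1 somewhere between 5 and 16. Summing Manhattan distances along the two legs (5 → 1 → 16) gives a lower bound of 1 + 6 = 7 moves.
A route of 7 moves achieves this: 5 → 1 → 2 → 3 → 4 → 8 → 12 → 16.
Since 7 matches the lower bound, it is optimal.

7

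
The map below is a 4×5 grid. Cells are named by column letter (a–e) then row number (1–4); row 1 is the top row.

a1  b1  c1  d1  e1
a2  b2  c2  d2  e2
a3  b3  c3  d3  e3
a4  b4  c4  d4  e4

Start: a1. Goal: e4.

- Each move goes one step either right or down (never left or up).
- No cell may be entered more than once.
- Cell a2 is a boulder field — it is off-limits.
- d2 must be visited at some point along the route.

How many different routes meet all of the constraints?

A right/down-only route from a1 to e4 makes exactly 3 down-moves and 4 right-moves in some order.
With no other constraints that would be C(7,3) = 35 routes.
Split at d2 and multiply the segment counts (each segment already excludes blocked cells): a1→d2: 3; d2→e4: 3; product = 9.
That gives 9 routes.

9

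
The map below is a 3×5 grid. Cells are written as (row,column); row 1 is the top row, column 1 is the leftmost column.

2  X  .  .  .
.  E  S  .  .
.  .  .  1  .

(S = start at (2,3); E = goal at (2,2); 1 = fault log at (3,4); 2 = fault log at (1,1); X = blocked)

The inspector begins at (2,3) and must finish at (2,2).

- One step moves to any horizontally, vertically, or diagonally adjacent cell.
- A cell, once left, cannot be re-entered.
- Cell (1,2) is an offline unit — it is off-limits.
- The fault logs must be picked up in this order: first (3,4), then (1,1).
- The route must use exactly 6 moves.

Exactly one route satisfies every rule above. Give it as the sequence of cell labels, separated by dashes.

(2,3) - (3,4) - (3,3) - (3,2) - (2,1) - (1,1) - (2,2)

The waypoints must appear in the order (3,4), (1,1), with no cell reused.
Route from (2,3): down-right to (3,4), 2× left (reaching (3,2)), up-left to (2,1), up to (1,1), down-right to (2,2) — 6 moves in all.
Check: order respected (1 at step 1, 2 at step 5); 6 moves as required.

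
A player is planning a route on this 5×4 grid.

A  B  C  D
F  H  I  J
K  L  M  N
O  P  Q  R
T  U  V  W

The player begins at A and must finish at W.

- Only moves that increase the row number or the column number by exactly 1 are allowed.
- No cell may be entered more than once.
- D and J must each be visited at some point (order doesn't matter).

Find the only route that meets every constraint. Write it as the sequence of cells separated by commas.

Moves only go right or down, so the column and row indices never decrease.
Route from A: right 3 to D, down 4 to W — 7 moves in all.
Check: all required cells visited.

A, B, C, D, J, N, R, W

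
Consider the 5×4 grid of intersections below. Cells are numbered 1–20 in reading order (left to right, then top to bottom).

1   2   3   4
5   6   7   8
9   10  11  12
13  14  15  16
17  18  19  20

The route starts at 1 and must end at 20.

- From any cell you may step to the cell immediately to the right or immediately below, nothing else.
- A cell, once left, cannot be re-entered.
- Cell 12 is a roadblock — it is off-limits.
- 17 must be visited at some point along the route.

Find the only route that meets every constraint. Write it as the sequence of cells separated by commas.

1, 5, 9, 13, 17, 18, 19, 20

Moves only go right or down, so the column and row indices never decrease.
Route from 1: 4× down (reaching 17), 3× right (reaching 20) — 7 moves in all.
Check: all required cells visited.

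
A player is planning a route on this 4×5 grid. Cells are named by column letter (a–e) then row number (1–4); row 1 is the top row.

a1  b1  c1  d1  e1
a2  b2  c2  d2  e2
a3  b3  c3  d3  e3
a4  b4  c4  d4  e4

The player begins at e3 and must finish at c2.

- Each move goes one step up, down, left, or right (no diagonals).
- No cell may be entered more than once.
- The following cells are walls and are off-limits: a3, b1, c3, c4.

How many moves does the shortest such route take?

3

The Manhattan distance from e3 to c2 is |3−2| + |5−3| = 3, so at least 3 moves are needed.
A route of 3 moves achieves this: e3 → e2 → d2 → c2.
Since 3 matches the lower bound, it is optimal.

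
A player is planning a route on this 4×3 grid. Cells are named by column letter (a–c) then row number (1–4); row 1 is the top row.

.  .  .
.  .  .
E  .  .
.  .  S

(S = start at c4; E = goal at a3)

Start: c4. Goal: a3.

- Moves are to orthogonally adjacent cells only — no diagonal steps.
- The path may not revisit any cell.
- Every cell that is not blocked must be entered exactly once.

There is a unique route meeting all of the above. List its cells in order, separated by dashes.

Need to visit all 12 open cells exactly once, starting at c4 and ending at a3.
Cell c1 has only two open neighbours (c2 and b1), so the path must pass straight through it: one of those is the cell it's entered from and the other is where it exits.
Route from c4: 3× up (reaching c1), 2× left (reaching a1), down to a2, right to b2, 2× down (reaching b4), left to a4, up to a3 — 11 moves in all.
Check: all 12 open cells covered.

c4 - c3 - c2 - c1 - b1 - a1 - a2 - b2 - b3 - b4 - a4 - a3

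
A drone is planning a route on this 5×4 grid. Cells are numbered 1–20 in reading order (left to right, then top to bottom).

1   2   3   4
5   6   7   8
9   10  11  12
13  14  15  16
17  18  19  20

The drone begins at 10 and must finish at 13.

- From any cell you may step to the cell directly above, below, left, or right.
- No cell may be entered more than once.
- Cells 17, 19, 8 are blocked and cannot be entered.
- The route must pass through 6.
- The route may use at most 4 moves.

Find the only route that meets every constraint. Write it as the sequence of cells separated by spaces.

10 6 5 9 13

Any route must reach 6 and still end at 13 within 4 moves, so the order of the required stops is forced.
Route from 10: up to 6, left to 5, 2× down (reaching 13) — 4 moves in all.
Check: all required cells visited; 4 ≤ 4 moves.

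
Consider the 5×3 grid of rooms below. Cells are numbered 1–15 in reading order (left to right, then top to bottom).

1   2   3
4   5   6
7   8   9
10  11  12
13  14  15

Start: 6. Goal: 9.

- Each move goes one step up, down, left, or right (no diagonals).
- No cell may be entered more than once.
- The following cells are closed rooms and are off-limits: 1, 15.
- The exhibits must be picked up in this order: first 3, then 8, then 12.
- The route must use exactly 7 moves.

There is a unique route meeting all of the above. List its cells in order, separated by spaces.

6 3 2 5 8 11 12 9

The waypoints must appear in the order 3, 8, 12, with no cell reused.
Route from 6: up 1 to 3, left 1 to 2, down 3 to 11, right 1 to 12, up 1 to 9 — 7 moves in all.
Check: order respected (3 at step 1, 8 at step 4, 12 at step 6); 7 moves as required.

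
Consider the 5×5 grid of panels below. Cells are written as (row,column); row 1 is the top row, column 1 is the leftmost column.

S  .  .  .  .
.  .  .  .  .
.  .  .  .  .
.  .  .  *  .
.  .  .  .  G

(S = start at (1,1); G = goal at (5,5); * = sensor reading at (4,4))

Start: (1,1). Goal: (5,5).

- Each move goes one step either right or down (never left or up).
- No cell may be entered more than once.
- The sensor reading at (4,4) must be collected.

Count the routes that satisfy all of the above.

A right/down-only route from (1,1) to (5,5) makes exactly 4 down-moves and 4 right-moves in some order.
With no other constraints that would be C(8,4) = 70 routes.
Split at (4,4) and multiply the segment counts: (1,1)→(4,4): 20; (4,4)→(5,5): 2; product = 40.
That gives 40 routes.

40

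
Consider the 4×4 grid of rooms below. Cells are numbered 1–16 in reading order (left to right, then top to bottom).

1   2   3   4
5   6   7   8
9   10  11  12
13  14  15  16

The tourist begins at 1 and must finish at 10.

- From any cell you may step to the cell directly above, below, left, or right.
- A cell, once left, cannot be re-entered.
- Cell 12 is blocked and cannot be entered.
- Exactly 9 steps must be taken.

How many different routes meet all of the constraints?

Need simple routes of exactly 9 moves from 1 to 10 (Manhattan distance 3, so 3 moves are spent on a detour and 3 undoing it).
Branch systematically from the start, pruning whenever the remaining move budget drops below the Manhattan distance to 10 or differs from it in parity. Grouping the completions by first move — via 5: 4; via 2: 6 — and summing: 4 + 6 = 10.
That gives 10 routes.

10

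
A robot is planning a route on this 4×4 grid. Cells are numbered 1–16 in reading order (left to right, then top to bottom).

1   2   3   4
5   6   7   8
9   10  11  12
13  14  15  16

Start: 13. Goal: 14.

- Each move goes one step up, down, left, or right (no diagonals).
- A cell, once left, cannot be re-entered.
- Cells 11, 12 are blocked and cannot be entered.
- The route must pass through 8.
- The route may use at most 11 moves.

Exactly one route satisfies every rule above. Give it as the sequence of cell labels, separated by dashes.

13 - 9 - 5 - 1 - 2 - 3 - 4 - 8 - 7 - 6 - 10 - 14

Any route must reach 8 and still end at 14 within 11 moves, so the order of the required stops is forced.
Route from 13: 3× up (reaching 1), 3× right (reaching 4), down to 8, 2× left (reaching 6), 2× down (reaching 14) — 11 moves in all.
Check: all required cells visited; 11 ≤ 11 moves.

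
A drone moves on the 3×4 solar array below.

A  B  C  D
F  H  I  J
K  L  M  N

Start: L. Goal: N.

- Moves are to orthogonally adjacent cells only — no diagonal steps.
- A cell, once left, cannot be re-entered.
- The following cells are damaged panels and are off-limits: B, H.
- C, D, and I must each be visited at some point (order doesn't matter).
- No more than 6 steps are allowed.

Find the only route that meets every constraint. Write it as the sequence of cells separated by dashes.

L - M - I - C - D - J - N

The budget equals the shortest possible length, so every move has to be on a shortest route through the required cells.
Route from L: right 1 to M, up 2 to C, right 1 to D, down 2 to N — 6 moves in all.
Check: all required cells visited; 6 ≤ 6 moves.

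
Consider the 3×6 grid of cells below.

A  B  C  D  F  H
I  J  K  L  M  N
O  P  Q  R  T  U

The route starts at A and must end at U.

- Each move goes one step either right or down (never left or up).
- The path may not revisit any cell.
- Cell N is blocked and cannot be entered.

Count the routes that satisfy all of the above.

15

A right/down-only route from A to U makes exactly 2 down-moves and 5 right-moves in some order.
With no other constraints that would be C(7,2) = 21 routes.
Subtract routes through each blocked cell (inclusion–exclusion for overlaps): − through N: 6 → 15.
That gives 15 routes.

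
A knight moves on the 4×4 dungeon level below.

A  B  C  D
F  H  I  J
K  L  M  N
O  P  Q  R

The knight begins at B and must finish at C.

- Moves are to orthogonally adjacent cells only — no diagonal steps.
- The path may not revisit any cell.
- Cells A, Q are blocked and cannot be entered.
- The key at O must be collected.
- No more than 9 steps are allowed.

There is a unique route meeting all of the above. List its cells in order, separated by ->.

Any route must reach O and still end at C within 9 moves, so the order of the required stops is forced.
Route from B: down to H, left to F, 2× down (reaching O), right to P, up to L, right to M, 2× up (reaching C) — 9 moves in all.
Check: all required cells visited; 9 ≤ 9 moves.

B -> H -> F -> K -> O -> P -> L -> M -> I -> C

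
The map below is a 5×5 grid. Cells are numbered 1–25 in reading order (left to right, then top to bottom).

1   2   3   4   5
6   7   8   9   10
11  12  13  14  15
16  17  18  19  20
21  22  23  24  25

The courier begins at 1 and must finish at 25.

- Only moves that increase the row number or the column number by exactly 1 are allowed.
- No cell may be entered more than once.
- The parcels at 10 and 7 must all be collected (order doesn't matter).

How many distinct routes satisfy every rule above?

2

A right/down-only route from 1 to 25 makes exactly 4 down-moves and 4 right-moves in some order.
With no other constraints that would be C(8,4) = 70 routes.
A monotone route can only reach the required cells in the order 7, 10, so split there and multiply the segment counts: 1→7: 2; 7→10: 1; 10→25: 1; product = 2.
That gives 2 routes.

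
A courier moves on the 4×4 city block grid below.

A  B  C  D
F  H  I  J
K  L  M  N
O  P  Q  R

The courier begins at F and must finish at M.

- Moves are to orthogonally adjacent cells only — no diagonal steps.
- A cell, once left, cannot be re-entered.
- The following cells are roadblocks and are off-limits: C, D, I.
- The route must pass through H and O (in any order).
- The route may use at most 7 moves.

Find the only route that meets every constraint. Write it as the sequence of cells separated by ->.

F -> H -> L -> K -> O -> P -> Q -> M

The 7-move cap with required stops at H, O leaves no slack for detours.
Route from F: right to H, down to L, left to K, down to O, 2× right (reaching Q), up to M — 7 moves in all.
Check: all required cells visited; 7 ≤ 7 moves.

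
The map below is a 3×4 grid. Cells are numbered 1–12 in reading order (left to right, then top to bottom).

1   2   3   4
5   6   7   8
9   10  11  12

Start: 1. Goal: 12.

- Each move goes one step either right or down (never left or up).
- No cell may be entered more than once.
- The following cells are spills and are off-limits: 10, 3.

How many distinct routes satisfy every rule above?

A right/down-only route from 1 to 12 makes exactly 2 down-moves and 3 right-moves in some order.
With no other constraints that would be C(5,2) = 10 routes.
Subtract routes through each blocked cell (inclusion–exclusion for overlaps): − through 3: 3 − through 10: 3 → 4.
That gives 4 routes.

4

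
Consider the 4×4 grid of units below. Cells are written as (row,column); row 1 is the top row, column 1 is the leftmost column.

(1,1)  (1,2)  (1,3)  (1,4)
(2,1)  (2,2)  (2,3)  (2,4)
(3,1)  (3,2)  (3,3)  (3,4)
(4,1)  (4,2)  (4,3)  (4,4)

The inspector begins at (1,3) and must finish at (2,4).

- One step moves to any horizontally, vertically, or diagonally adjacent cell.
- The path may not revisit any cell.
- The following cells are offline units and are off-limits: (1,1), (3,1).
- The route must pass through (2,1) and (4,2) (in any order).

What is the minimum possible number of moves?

6

Any route passes through (2,1) and (4,2) in some order between (1,3) and (2,4). Summing Chebyshev distances along each leg and taking the cheapest ordering ((1,3) → (2,1) → (4,2) → (2,4)) gives a lower bound of 2 + 2 + 2 = 6 moves.
A route of 6 moves achieves this: (1,3) → (1,2) → (2,1) → (3,2) → (4,2) → (3,3) → (2,4).
Since 6 matches the lower bound, it is optimal.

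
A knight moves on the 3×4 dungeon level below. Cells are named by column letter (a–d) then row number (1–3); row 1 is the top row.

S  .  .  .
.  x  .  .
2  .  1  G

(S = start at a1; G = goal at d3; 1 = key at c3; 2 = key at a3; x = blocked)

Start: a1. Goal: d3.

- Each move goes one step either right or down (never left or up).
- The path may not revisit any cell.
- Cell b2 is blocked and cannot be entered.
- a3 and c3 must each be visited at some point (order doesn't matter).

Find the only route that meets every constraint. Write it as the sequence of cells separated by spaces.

Moves only go right or down, so the column and row indices never decrease.
Route from a1: down 2 to a3, right 3 to d3 — 5 moves in all.
Check: all required cells visited.

a1 a2 a3 b3 c3 d3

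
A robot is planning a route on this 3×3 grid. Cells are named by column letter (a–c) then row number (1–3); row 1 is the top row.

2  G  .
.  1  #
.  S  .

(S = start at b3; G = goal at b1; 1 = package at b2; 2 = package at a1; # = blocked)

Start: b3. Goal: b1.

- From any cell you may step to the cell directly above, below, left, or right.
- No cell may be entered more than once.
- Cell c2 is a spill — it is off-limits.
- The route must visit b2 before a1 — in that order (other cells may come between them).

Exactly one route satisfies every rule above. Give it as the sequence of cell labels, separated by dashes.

b3 - b2 - a2 - a1 - b1

The waypoints must appear in the order b2, a1, with no cell reused.
Route from b3: up to b2, left to a2, up to a1, right to b1 — 4 moves in all.
Check: order respected (1 at step 1, 2 at step 3).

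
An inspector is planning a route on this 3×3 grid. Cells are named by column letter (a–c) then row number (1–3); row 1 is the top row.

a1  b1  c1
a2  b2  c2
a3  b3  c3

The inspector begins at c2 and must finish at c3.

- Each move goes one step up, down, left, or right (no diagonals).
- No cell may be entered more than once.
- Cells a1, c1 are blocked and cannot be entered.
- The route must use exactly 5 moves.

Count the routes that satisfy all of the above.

Need simple routes of exactly 5 moves from c2 to c3 (Manhattan distance 1, so 2 moves are spent on a detour and 2 undoing it).
Enumerating: c2 b2 a2 a3 b3 c3.
That gives 1 route.

1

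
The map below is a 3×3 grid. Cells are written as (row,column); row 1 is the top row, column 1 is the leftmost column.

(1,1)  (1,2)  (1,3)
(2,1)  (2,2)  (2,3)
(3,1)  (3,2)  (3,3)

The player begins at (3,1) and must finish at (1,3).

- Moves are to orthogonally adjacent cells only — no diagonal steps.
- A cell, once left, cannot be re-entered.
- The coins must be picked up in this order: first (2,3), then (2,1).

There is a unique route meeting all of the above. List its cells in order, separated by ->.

(3,1) -> (3,2) -> (3,3) -> (2,3) -> (2,2) -> (2,1) -> (1,1) -> (1,2) -> (1,3)

The waypoints must appear in the order (2,3), (2,1), with no cell reused.
Route from (3,1): 2× right (reaching (3,3)), up to (2,3), 2× left (reaching (2,1)), up to (1,1), 2× right (reaching (1,3)) — 8 moves in all.
Check: order respected ((2,3) at step 3, (2,1) at step 5).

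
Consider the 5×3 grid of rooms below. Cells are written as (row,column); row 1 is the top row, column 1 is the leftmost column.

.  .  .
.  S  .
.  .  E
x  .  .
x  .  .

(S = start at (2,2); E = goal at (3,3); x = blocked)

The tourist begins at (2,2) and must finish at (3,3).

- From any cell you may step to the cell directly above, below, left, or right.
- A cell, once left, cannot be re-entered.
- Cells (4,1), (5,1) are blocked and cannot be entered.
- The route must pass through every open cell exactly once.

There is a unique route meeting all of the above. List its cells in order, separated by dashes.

Need to visit all 13 open cells exactly once, starting at (2,2) and ending at (3,3).
Cell (5,3) has only two open neighbours ((4,3) and (5,2)), so the path must pass straight through it: one of those is the cell it's entered from and the other is where it exits.
Route from (2,2): right to (2,3), up to (1,3), 2× left (reaching (1,1)), 2× down (reaching (3,1)), right to (3,2), 2× down (reaching (5,2)), right to (5,3), 2× up (reaching (3,3)) — 12 moves in all.
Check: all 13 open cells covered.

(2,2) - (2,3) - (1,3) - (1,2) - (1,1) - (2,1) - (3,1) - (3,2) - (4,2) - (5,2) - (5,3) - (4,3) - (3,3)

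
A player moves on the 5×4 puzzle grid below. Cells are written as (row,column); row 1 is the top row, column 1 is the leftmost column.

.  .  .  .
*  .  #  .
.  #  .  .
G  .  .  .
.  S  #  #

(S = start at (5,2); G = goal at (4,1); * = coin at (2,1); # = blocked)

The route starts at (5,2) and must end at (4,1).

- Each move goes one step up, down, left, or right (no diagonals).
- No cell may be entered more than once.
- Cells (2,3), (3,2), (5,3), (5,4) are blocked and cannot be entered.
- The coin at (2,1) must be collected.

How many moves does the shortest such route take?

12

Any route passes through (2,1) somewhere between (5,2) and (4,1). Summing Manhattan distances along the two legs ((5,2) → (2,1) → (4,1)) gives a lower bound of 4 + 2 = 6 moves.
The shortest route satisfying every rule uses 12 moves: (5,2) → (4,2) → (4,3) → (3,3) → (3,4) → (2,4) → (1,4) → (1,3) → (1,2) → (2,2) → (2,1) → (3,1) → (4,1).
The no-revisit rule (legs can't share cells) pushes the minimum above the 6-move bound; an exhaustive check rules out every length from 6 to 11 (on a 4-connected grid the length of any start-to-goal walk has the same parity as the Manhattan bound, so only lengths 6, 8, 10, … need checking), leaving 12 as the minimum.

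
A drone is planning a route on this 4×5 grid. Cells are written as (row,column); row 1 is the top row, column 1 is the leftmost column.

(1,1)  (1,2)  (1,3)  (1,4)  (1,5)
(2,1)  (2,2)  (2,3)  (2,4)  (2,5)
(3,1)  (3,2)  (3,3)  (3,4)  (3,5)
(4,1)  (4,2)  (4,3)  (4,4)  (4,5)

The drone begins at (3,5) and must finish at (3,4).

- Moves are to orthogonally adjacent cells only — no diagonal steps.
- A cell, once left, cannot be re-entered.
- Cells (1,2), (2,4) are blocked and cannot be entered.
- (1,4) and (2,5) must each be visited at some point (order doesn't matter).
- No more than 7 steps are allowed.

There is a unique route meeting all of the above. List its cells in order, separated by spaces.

Any route must reach (1,4) and (2,5) and still end at (3,4) within 7 moves, so the order of the required stops is forced.
Route from (3,5): up 2 to (1,5), left 2 to (1,3), down 2 to (3,3), right 1 to (3,4) — 7 moves in all.
Check: all required cells visited; 7 ≤ 7 moves.

(3,5) (2,5) (1,5) (1,4) (1,3) (2,3) (3,3) (3,4)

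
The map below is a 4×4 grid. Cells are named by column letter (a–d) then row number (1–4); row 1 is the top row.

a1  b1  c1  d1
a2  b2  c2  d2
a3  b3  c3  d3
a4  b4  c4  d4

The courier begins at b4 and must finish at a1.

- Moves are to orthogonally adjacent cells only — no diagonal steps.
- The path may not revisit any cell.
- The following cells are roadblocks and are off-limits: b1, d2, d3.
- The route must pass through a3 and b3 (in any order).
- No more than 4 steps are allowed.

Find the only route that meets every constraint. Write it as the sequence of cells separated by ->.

b4 -> b3 -> a3 -> a2 -> a1

The 4-move cap with required stops at a3, b3 leaves no slack for detours.
Route from b4: up to b3, left to a3, 2× up (reaching a1) — 4 moves in all.
Check: all required cells visited; 4 ≤ 4 moves.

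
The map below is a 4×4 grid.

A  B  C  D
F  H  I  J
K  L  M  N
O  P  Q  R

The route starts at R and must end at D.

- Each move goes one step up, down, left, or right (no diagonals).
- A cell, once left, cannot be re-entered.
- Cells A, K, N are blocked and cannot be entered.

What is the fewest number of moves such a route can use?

5

The Manhattan distance from R to D is |4−1| + |4−4| = 3, so at least 3 moves are needed.
That bound ignores the blocked cells. Measuring each leg by the fewest moves that actually steer around them (R→D: 5) raises the lower bound to 5.
A route of 5 moves exists: R → Q → M → I → C → D.
Since 5 matches that lower bound, it is optimal.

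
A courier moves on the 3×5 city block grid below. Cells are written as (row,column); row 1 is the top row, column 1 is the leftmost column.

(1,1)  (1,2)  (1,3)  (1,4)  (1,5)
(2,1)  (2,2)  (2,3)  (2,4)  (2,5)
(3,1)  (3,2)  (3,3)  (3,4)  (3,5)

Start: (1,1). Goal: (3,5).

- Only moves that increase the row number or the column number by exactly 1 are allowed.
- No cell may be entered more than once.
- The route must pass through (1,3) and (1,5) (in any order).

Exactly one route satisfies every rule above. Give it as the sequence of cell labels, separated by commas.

(1,1), (1,2), (1,3), (1,4), (1,5), (2,5), (3,5)

Moves only go right or down, so the column and row indices never decrease.
Route from (1,1): 4× right (reaching (1,5)), 2× down (reaching (3,5)) — 6 moves in all.
Check: all required cells visited.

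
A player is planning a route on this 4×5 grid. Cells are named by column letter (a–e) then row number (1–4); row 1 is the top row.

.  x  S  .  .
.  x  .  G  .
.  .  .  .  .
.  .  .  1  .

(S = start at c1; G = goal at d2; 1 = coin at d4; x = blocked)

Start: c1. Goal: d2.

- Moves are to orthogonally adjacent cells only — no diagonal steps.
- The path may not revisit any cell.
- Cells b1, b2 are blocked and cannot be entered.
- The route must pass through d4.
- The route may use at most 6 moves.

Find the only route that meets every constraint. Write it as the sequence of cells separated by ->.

Any route must reach d4 and still end at d2 within 6 moves, so the order of the required stops is forced.
Route from c1: down 3 to c4, right 1 to d4, up 2 to d2 — 6 moves in all.
Check: all required cells visited; 6 ≤ 6 moves.

c1 -> c2 -> c3 -> c4 -> d4 -> d3 -> d2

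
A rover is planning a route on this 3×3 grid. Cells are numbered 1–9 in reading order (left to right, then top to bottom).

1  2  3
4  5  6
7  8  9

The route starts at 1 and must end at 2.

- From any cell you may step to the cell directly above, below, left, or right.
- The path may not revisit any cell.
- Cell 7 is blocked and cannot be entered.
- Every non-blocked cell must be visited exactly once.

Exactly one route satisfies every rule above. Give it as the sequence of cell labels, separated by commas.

Need to visit all 8 open cells exactly once, starting at 1 and ending at 2.
Route from 1: down 1 to 4, right 1 to 5, down 1 to 8, right 1 to 9, up 2 to 3, left 1 to 2 — 7 moves in all.
Check: all 8 open cells covered.

1, 4, 5, 8, 9, 6, 3, 2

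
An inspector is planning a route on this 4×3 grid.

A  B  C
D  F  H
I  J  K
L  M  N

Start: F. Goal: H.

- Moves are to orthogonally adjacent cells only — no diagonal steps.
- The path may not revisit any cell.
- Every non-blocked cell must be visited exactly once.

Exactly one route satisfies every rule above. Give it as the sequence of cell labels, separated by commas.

F, J, K, N, M, L, I, D, A, B, C, H

Need to visit all 12 open cells exactly once, starting at F and ending at H.
Cell N has only two open neighbours (K and M), so the path must pass straight through it: one of those is the cell it's entered from and the other is where it exits.
Route from F: down 1 to J, right 1 to K, down 1 to N, left 2 to L, up 3 to A, right 2 to C, down 1 to H — 11 moves in all.
Check: all 12 open cells covered.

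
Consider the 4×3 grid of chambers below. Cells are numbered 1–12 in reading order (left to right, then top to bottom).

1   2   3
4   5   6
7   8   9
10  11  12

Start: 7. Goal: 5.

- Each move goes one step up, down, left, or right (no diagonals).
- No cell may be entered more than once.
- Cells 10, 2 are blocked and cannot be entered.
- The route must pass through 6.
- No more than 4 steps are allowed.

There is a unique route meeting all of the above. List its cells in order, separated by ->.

7 -> 8 -> 9 -> 6 -> 5

Any route must reach 6 and still end at 5 within 4 moves, so the order of the required stops is forced.
Route from 7: right 2 to 9, up 1 to 6, left 1 to 5 — 4 moves in all.
Check: all required cells visited; 4 ≤ 4 moves.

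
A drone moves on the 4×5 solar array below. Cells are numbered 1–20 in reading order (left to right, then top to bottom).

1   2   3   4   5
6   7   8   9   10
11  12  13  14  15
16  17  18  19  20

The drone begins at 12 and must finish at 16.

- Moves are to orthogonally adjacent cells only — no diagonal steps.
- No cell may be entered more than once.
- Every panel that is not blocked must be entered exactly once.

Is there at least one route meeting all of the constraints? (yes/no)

no

Colour the cells like a checkerboard: each orthogonal step flips colour, so a Hamiltonian route alternates colours. Here there are 10 cells of one colour and 10 of the other, with start on the same colour as the goal — the counts and endpoints can't be arranged into an alternating sequence of length 20, so no Hamiltonian route exists.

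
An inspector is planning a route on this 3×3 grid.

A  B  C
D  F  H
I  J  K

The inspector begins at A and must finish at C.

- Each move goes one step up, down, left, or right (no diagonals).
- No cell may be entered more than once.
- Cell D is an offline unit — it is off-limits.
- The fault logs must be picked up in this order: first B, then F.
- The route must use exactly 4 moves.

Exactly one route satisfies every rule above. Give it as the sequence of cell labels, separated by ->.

The waypoints must appear in the order B, F, with no cell reused.
Route from A: right 1 to B, down 1 to F, right 1 to H, up 1 to C — 4 moves in all.
Check: order respected (B at step 1, F at step 2); 4 moves as required.

A -> B -> F -> H -> C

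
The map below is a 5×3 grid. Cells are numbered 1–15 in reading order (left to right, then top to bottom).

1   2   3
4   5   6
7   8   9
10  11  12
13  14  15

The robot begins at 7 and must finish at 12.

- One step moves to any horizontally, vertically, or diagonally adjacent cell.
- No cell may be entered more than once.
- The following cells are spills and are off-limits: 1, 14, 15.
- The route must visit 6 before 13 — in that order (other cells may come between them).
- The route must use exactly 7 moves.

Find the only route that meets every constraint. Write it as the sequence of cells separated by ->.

7 -> 5 -> 6 -> 8 -> 10 -> 13 -> 11 -> 12

The waypoints must appear in the order 6, 13, with no cell reused.
Route from 7: up-right 1 to 5, right 1 to 6, down-left 2 to 10, down 1 to 13, up-right 1 to 11, right 1 to 12 — 7 moves in all.
Check: order respected (6 at step 2, 13 at step 5); 7 moves as required.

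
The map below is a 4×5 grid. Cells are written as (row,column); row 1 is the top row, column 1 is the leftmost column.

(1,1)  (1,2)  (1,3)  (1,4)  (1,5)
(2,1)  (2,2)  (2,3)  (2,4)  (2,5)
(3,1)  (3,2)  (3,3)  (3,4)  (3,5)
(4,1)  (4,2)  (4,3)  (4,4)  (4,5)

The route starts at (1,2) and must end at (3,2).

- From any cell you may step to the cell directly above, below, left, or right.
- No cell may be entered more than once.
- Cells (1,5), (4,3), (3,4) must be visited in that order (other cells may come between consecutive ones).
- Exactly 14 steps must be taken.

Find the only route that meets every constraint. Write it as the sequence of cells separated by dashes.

(1,2) - (1,3) - (1,4) - (1,5) - (2,5) - (3,5) - (4,5) - (4,4) - (4,3) - (3,3) - (3,4) - (2,4) - (2,3) - (2,2) - (3,2)

The waypoints must appear in the order (1,5), (4,3), (3,4), with no cell reused.
Route from (1,2): right 3 to (1,5), down 3 to (4,5), left 2 to (4,3), up 1 to (3,3), right 1 to (3,4), up 1 to (2,4), left 2 to (2,2), down 1 to (3,2) — 14 moves in all.
Check: order respected ((1,5) at step 3, (4,3) at step 8, (3,4) at step 10); 14 moves as required.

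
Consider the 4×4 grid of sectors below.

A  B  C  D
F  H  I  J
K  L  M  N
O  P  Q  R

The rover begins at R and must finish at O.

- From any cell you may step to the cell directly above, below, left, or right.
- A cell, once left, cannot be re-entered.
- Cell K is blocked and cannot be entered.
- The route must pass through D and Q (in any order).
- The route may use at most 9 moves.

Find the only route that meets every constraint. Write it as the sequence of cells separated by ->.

The budget equals the shortest possible length, so every move has to be on a shortest route through the required cells.
Route from R: up 3 to D, left 1 to C, down 3 to Q, left 2 to O — 9 moves in all.
Check: all required cells visited; 9 ≤ 9 moves.

R -> N -> J -> D -> C -> I -> M -> Q -> P -> O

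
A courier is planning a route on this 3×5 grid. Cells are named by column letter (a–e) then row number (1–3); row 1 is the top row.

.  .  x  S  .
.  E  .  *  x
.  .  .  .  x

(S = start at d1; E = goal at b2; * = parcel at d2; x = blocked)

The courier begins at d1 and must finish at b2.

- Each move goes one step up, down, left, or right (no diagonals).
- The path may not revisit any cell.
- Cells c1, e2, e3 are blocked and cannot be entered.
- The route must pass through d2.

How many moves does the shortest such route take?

Any route passes through d2 somewhere between d1 and b2. Summing Manhattan distances along the two legs (d1 → d2 → b2) gives a lower bound of 1 + 2 = 3 moves.
A route of 3 moves achieves this: d1 → d2 → c2 → b2.
Since 3 matches the lower bound, it is optimal.

3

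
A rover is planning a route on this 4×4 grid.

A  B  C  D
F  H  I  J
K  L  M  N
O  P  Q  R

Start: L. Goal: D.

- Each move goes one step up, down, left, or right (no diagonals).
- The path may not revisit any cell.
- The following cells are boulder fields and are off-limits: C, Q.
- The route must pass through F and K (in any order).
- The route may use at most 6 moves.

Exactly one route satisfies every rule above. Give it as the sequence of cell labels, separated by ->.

Any route must reach F and K and still end at D within 6 moves, so the order of the required stops is forced.
Route from L: left 1 to K, up 1 to F, right 3 to J, up 1 to D — 6 moves in all.
Check: all required cells visited; 6 ≤ 6 moves.

L -> K -> F -> H -> I -> J -> D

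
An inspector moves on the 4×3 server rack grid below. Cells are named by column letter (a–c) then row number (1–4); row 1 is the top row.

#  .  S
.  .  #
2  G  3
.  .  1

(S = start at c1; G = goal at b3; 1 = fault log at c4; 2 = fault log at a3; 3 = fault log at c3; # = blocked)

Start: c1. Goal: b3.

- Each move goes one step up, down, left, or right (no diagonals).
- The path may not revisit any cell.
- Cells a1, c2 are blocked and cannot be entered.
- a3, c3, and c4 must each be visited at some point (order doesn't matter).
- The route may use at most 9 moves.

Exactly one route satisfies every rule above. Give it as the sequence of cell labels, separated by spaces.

The 9-move cap with required stops at a3, c3, c4 leaves no slack for detours.
Route from c1: left to b1, down to b2, left to a2, 2× down (reaching a4), 2× right (reaching c4), up to c3, left to b3 — 9 moves in all.
Check: all required cells visited; 9 ≤ 9 moves.

c1 b1 b2 a2 a3 a4 b4 c4 c3 b3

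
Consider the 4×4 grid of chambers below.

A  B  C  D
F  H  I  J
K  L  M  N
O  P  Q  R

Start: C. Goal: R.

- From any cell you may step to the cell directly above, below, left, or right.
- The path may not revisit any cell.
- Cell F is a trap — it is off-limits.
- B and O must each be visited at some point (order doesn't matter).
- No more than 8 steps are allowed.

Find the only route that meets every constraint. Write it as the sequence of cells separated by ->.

The budget equals the shortest possible length, so every move has to be on a shortest route through the required cells.
Route from C: left to B, 2× down (reaching L), left to K, down to O, 3× right (reaching R) — 8 moves in all.
Check: all required cells visited; 8 ≤ 8 moves.

C -> B -> H -> L -> K -> O -> P -> Q -> R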